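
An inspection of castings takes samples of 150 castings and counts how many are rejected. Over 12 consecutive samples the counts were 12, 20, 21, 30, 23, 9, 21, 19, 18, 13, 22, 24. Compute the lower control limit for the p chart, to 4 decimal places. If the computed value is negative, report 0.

0.0468

p̄ = Σdᵢ / (k·n) = 232 / (12 × 150) = 0.12889
LCL = p̄ − 3·√(p̄(1−p̄)/n) = 0.12889 − 3 × 0.02736 = 0.04681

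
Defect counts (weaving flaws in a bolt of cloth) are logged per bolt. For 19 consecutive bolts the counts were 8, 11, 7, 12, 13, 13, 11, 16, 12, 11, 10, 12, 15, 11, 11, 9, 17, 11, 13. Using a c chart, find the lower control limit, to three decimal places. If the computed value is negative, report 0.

1.459

c̄ = (8 + 11 + 7 + 12 + 13 + 13 + 11 + 16 + 12 + 11 + 10 + 12 + 15 + 11 + 11 + 9 + 17 + 11 + 13) / 19 = 223 / 19 = 11.7368
LCL = c̄ − 3√c̄ = 11.7368 − 3 × 3.4259 = 1.4591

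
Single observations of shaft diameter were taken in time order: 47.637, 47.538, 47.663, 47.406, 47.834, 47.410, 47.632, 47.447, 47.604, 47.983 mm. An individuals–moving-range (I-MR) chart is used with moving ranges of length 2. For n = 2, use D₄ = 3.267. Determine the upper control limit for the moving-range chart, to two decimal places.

Moving ranges: 0.099, 0.125, 0.257, 0.428, 0.424, 0.222, 0.185, 0.157, 0.379; M̄R̄ = 2.2760 / 9 = 0.2529
UCL_MR = D₄·M̄R̄ = 3.267 × 0.2529 = 0.8262

0.83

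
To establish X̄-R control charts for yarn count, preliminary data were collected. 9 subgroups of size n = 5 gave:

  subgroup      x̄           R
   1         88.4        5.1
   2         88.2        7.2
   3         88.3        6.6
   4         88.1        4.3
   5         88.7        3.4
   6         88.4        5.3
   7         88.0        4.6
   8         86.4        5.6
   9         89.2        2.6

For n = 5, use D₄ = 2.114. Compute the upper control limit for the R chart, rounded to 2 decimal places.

R̄ = (5.1 + 7.2 + 6.6 + 4.3 + 3.4 + 5.3 + 4.6 + 5.6 + 2.6) / 9 = 44.7000 / 9 = 4.9667
UCL_R = D₄·R̄ = 2.114 × 4.9667 = 10.4995

10.50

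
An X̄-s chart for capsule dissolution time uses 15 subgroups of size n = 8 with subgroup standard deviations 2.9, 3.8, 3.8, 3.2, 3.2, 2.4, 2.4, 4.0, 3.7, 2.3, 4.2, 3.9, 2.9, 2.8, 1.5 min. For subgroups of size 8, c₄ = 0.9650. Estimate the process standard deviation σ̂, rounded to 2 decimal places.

s̄ = (2.9 + 3.8 + 3.8 + 3.2 + 3.2 + 2.4 + 2.4 + 4.0 + 3.7 + 2.3 + 4.2 + 3.9 + 2.9 + 2.8 + 1.5) / 15 = 3.1333
σ̂ = s̄ / c₄ = 3.1333 / 0.9650 = 3.2470

3.25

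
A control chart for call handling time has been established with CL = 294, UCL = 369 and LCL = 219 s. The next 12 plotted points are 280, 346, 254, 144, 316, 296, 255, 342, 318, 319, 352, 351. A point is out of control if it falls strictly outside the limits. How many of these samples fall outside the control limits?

1

Compare each point to [219, 369]: sample 4 = 144 < LCL.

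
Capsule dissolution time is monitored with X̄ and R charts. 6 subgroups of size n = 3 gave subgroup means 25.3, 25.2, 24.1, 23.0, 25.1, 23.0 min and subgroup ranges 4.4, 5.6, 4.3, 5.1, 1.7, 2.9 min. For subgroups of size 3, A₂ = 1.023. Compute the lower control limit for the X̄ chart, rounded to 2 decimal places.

20.19

X̄̄ = (25.3 + 25.2 + 24.1 + 23.0 + 25.1 + 23.0) / 6 = 145.7000 / 6 = 24.2833
R̄ = (4.4 + 5.6 + 4.3 + 5.1 + 1.7 + 2.9) / 6 = 24.0000 / 6 = 4.0000
LCL = X̄̄ − A₂·R̄ = 24.2833 − 1.023 × 4.0000 = 20.1913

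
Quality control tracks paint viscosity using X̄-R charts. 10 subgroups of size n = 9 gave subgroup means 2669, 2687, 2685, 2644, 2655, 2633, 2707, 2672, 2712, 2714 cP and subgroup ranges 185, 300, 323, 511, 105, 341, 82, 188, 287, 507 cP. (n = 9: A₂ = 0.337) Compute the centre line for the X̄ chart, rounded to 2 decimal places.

2677.80

X̄̄ = (2669 + 2687 + 2685 + 2644 + 2655 + 2633 + 2707 + 2672 + 2712 + 2714) / 10 = 26778.0000 / 10 = 2677.8000
CL = X̄̄ = 2677.8000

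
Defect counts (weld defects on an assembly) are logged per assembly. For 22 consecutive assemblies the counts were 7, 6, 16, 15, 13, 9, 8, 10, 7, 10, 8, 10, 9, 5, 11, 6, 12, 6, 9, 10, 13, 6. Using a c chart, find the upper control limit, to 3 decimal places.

18.544

c̄ = (7 + 6 + 16 + 15 + 13 + 9 + 8 + 10 + 7 + 10 + 8 + 10 + 9 + 5 + 11 + 6 + 12 + 6 + 9 + 10 + 13 + 6) / 22 = 206 / 22 = 9.3636
UCL = c̄ + 3√c̄ = 9.3636 + 3 × √9.3636 = 9.3636 + 3 × 3.0600 = 18.5437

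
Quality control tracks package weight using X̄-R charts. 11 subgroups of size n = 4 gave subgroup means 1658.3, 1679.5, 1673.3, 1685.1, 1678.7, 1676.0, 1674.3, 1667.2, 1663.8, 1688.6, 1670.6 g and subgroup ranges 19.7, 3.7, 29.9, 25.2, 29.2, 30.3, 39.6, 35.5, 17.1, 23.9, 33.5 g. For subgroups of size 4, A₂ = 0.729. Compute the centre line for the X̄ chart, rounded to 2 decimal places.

X̄̄ = (1658.3 + 1679.5 + 1673.3 + 1685.1 + 1678.7 + 1676.0 + 1674.3 + 1667.2 + 1663.8 + 1688.6 + 1670.6) / 11 = 18415.4000 / 11 = 1674.1273
CL = X̄̄ = 1674.1273

1674.13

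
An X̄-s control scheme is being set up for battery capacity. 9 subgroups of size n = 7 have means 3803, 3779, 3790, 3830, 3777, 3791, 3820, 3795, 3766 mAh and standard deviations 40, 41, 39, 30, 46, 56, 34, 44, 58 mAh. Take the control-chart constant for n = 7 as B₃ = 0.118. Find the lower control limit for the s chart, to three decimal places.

5.087

s̄ = (40 + 41 + 39 + 30 + 46 + 56 + 34 + 44 + 58) / 9 = 43.1111
LCL_s = B₃·s̄ = 0.118 × 43.1111 = 5.0871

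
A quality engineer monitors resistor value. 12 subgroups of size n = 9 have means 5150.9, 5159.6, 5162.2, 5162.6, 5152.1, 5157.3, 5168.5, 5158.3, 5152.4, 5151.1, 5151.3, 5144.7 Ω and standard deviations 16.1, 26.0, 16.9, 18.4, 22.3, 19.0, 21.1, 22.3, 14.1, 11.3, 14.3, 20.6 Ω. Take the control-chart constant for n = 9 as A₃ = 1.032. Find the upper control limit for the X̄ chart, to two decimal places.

5175.04

X̄̄ = (5150.9 + 5159.6 + 5162.2 + 5162.6 + 5152.1 + 5157.3 + 5168.5 + 5158.3 + 5152.4 + 5151.1 + 5151.3 + 5144.7) / 12 = 5155.9167
s̄ = (16.1 + 26.0 + 16.9 + 18.4 + 22.3 + 19.0 + 21.1 + 22.3 + 14.1 + 11.3 + 14.3 + 20.6) / 12 = 18.5333
UCL = X̄̄ + A₃·s̄ = 5155.9167 + 1.032 × 18.5333 = 5175.0431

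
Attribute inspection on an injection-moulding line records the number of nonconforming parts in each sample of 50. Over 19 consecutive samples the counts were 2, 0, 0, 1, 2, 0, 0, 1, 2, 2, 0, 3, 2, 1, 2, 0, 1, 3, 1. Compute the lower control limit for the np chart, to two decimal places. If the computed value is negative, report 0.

0.00

p̄ = Σdᵢ / (k·n) = 23 / (19 × 50) = 0.02421
LCL = np̄ − 3·√(np̄(1−p̄)) = 1.2105 − 3 × 1.0868 = -2.0500 → 0 (negative, so LCL = 0)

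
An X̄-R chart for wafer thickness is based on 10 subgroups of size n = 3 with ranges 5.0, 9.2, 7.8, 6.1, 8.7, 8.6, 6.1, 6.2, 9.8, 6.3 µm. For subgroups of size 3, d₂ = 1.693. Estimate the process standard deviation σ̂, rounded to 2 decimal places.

4.36

R̄ = (5.0 + 9.2 + 7.8 + 6.1 + 8.7 + 8.6 + 6.1 + 6.2 + 9.8 + 6.3) / 10 = 7.3800
σ̂ = R̄ / d₂ = 7.3800 / 1.693 = 4.3591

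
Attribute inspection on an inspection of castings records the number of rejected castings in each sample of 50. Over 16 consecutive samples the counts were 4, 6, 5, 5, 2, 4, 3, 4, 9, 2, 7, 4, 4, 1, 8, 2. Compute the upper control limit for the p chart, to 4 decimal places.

p̄ = Σdᵢ / (k·n) = 70 / (16 × 50) = 0.08750
UCL = p̄ + 3·√(p̄(1−p̄)/n) = 0.08750 + 3 × √(0.08750×0.91250/50) = 0.08750 + 3 × 0.03996 = 0.20738

0.2074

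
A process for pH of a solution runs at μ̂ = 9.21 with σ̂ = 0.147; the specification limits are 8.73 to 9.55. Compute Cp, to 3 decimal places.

Cp = (USL − LSL) / (6σ̂) = (9.55 − 8.73) / (6 × 0.147) = 0.8200 / 0.8820 = 0.9297

0.930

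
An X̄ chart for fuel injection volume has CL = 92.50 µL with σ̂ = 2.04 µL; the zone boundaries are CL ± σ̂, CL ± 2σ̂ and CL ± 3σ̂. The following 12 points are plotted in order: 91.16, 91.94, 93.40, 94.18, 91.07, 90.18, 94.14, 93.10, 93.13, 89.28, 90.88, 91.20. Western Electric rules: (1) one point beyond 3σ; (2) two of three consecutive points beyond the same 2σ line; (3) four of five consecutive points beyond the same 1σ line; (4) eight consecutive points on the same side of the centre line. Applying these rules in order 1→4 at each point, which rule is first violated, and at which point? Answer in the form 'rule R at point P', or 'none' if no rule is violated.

none

Zone of each point (C = within 1σ̂, B = 1σ̂–2σ̂, A = 2σ̂–3σ̂, * = beyond 3σ̂; sign = side of CL): 1:-C, 2:-C, 3:+C, 4:+C, 5:-C, 6:-B, 7:+C, 8:+C, 9:+C, 10:-B, 11:-C, 12:-C
No rule fires across all 12 points.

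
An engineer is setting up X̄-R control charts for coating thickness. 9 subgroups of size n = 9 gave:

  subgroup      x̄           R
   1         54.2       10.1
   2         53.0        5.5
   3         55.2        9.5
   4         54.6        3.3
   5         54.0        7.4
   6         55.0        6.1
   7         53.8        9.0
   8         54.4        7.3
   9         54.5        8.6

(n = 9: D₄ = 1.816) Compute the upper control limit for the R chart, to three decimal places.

13.479

R̄ = (10.1 + 5.5 + 9.5 + 3.3 + 7.4 + 6.1 + 9.0 + 7.3 + 8.6) / 9 = 66.8000 / 9 = 7.4222
UCL_R = D₄·R̄ = 1.816 × 7.4222 = 13.4788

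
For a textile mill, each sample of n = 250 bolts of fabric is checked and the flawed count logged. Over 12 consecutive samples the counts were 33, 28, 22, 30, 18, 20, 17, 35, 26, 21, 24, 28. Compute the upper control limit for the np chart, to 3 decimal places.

p̄ = Σdᵢ / (k·n) = 302 / (12 × 250) = 0.10067
UCL = np̄ + 3·√(np̄(1−p̄)) = 25.1667 + 3 × √(25.1667×0.89933) = 25.1667 + 3 × 4.7574 = 39.4390

39.439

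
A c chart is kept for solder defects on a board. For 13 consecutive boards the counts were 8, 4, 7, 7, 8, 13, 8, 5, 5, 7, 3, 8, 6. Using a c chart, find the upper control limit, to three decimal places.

14.696

c̄ = (8 + 4 + 7 + 7 + 8 + 13 + 8 + 5 + 5 + 7 + 3 + 8 + 6) / 13 = 89 / 13 = 6.8462
UCL = c̄ + 3√c̄ = 6.8462 + 3 × √6.8462 = 6.8462 + 3 × 2.6165 = 14.6957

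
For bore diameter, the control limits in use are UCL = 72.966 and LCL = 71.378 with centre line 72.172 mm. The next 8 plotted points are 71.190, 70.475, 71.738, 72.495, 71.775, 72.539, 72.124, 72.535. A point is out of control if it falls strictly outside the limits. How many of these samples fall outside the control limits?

2

Compare each point to [71.378, 72.966]: sample 1 = 71.190 < LCL; sample 2 = 70.475 < LCL.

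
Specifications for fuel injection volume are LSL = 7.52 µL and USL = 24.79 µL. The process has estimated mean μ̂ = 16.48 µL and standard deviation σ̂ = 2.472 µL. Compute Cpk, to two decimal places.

1.12

Cpu = (USL − μ̂) / (3σ̂) = (24.79 − 16.48) / (3 × 2.472) = 1.1206; Cpl = (μ̂ − LSL) / (3σ̂) = (16.48 − 7.52) / (3 × 2.472) = 1.2082; Cpk = min(Cpu, Cpl) = 1.1206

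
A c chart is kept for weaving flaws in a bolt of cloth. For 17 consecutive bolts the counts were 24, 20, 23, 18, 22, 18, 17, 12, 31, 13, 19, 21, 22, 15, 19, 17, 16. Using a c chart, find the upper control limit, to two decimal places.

32.39

c̄ = (24 + 20 + 23 + 18 + 22 + 18 + 17 + 12 + 31 + 13 + 19 + 21 + 22 + 15 + 19 + 17 + 16) / 17 = 327 / 17 = 19.2353
UCL = c̄ + 3√c̄ = 19.2353 + 3 × √19.2353 = 19.2353 + 3 × 4.3858 = 32.3927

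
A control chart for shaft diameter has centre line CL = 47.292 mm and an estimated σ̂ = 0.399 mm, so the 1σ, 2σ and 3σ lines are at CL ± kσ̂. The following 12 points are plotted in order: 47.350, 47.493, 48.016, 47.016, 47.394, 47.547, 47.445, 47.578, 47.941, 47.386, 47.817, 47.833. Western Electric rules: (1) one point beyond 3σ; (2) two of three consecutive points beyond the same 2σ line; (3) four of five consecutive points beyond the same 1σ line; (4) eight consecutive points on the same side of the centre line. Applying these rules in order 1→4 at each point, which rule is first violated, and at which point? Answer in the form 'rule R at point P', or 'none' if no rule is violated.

rule 4 at point 12

Zone of each point (C = within 1σ̂, B = 1σ̂–2σ̂, A = 2σ̂–3σ̂, * = beyond 3σ̂; sign = side of CL): 1:+C, 2:+C, 3:+B, 4:-C, 5:+C, 6:+C, 7:+C, 8:+C, 9:+B, 10:+C, 11:+B, 12:+B
Rule 4 (eight consecutive points on the same side of the centre line) is satisfied at point 12.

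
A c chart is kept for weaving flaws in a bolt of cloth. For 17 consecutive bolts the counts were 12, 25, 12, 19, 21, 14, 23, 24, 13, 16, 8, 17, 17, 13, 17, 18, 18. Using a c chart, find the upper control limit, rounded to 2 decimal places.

c̄ = (12 + 25 + 12 + 19 + 21 + 14 + 23 + 24 + 13 + 16 + 8 + 17 + 17 + 13 + 17 + 18 + 18) / 17 = 287 / 17 = 16.8824
UCL = c̄ + 3√c̄ = 16.8824 + 3 × √16.8824 = 16.8824 + 3 × 4.1088 = 29.2088

29.21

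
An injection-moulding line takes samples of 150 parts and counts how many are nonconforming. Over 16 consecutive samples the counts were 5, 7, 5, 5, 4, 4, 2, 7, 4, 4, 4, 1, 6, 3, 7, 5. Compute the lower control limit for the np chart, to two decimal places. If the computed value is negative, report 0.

0.00

p̄ = Σdᵢ / (k·n) = 73 / (16 × 150) = 0.03042
LCL = np̄ − 3·√(np̄(1−p̄)) = 4.5625 − 3 × 2.1033 = -1.7473 → 0 (negative, so LCL = 0)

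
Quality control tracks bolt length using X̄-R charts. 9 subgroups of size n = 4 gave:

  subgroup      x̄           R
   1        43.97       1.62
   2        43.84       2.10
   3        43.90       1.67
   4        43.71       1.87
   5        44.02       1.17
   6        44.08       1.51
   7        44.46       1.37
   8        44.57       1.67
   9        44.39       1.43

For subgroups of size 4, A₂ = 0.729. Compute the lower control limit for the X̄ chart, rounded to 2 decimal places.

42.94

X̄̄ = (43.97 + 43.84 + 43.90 + 43.71 + 44.02 + 44.08 + 44.46 + 44.57 + 44.39) / 9 = 396.9400 / 9 = 44.1044
R̄ = (1.62 + 2.10 + 1.67 + 1.87 + 1.17 + 1.51 + 1.37 + 1.67 + 1.43) / 9 = 14.4100 / 9 = 1.6011
LCL = X̄̄ − A₂·R̄ = 44.1044 − 0.729 × 1.6011 = 42.9372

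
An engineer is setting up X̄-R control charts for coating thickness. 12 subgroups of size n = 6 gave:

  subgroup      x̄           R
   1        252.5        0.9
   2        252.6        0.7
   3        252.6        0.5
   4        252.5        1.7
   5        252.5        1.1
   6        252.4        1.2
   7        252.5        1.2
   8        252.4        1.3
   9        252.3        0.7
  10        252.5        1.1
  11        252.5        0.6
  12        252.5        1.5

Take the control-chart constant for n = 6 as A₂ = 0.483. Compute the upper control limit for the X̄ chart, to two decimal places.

252.99

X̄̄ = (252.5 + 252.6 + 252.6 + 252.5 + 252.5 + 252.4 + 252.5 + 252.4 + 252.3 + 252.5 + 252.5 + 252.5) / 12 = 3029.8000 / 12 = 252.4833
R̄ = (0.9 + 0.7 + 0.5 + 1.7 + 1.1 + 1.2 + 1.2 + 1.3 + 0.7 + 1.1 + 0.6 + 1.5) / 12 = 12.5000 / 12 = 1.0417
UCL = X̄̄ + A₂·R̄ = 252.4833 + 0.483 × 1.0417 = 252.9865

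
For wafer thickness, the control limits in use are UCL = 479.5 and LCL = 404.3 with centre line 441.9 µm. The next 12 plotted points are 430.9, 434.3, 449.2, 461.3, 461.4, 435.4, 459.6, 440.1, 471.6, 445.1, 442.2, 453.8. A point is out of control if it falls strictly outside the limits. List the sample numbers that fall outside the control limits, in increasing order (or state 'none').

none

All 12 points lie within [404.3, 479.5].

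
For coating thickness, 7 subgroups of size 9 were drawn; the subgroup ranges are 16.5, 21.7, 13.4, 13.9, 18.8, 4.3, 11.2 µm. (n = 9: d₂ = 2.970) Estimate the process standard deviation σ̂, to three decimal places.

4.800

R̄ = (16.5 + 21.7 + 13.4 + 13.9 + 18.8 + 4.3 + 11.2) / 7 = 14.2571
σ̂ = R̄ / d₂ = 14.2571 / 2.970 = 4.8004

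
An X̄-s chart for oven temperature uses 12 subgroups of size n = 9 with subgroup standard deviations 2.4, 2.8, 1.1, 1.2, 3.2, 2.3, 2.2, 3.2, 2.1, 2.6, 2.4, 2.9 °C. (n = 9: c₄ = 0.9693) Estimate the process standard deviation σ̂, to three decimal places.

2.442

s̄ = (2.4 + 2.8 + 1.1 + 1.2 + 3.2 + 2.3 + 2.2 + 3.2 + 2.1 + 2.6 + 2.4 + 2.9) / 12 = 2.3667
σ̂ = s̄ / c₄ = 2.3667 / 0.9693 = 2.4416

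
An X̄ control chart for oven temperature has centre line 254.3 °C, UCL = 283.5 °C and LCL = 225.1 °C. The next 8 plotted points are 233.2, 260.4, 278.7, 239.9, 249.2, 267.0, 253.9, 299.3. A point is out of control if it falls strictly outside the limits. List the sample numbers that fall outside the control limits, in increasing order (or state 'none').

8

Compare each point to [225.1, 283.5]: sample 8 = 299.3 > UCL.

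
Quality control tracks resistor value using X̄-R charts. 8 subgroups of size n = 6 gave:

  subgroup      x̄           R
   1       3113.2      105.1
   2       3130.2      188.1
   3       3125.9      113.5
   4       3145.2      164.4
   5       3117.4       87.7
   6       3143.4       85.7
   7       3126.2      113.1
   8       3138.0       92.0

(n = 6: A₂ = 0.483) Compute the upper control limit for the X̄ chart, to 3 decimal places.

X̄̄ = (3113.2 + 3130.2 + 3125.9 + 3145.2 + 3117.4 + 3143.4 + 3126.2 + 3138.0) / 8 = 25039.5000 / 8 = 3129.9375
R̄ = (105.1 + 188.1 + 113.5 + 164.4 + 87.7 + 85.7 + 113.1 + 92.0) / 8 = 949.6000 / 8 = 118.7000
UCL = X̄̄ + A₂·R̄ = 3129.9375 + 0.483 × 118.7000 = 3187.2696

3187.270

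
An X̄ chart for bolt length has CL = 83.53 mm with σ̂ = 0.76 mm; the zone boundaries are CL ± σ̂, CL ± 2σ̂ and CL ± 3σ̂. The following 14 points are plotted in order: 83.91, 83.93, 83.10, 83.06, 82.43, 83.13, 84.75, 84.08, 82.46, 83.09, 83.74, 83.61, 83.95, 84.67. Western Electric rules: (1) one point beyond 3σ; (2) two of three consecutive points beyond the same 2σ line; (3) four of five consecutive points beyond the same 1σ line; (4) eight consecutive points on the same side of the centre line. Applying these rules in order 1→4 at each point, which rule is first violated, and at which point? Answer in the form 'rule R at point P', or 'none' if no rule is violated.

none

Zone of each point (C = within 1σ̂, B = 1σ̂–2σ̂, A = 2σ̂–3σ̂, * = beyond 3σ̂; sign = side of CL): 1:+C, 2:+C, 3:-C, 4:-C, 5:-B, 6:-C, 7:+B, 8:+C, 9:-B, 10:-C, 11:+C, 12:+C, 13:+C, 14:+B
No rule fires across all 14 points.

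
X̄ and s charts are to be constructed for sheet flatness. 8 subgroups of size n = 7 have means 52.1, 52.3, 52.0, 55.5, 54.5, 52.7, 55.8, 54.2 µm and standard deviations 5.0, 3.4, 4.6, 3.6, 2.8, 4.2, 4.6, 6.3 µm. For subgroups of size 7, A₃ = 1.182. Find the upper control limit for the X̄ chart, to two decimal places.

58.73

X̄̄ = (52.1 + 52.3 + 52.0 + 55.5 + 54.5 + 52.7 + 55.8 + 54.2) / 8 = 53.6375
s̄ = (5.0 + 3.4 + 4.6 + 3.6 + 2.8 + 4.2 + 4.6 + 6.3) / 8 = 4.3125
UCL = X̄̄ + A₃·s̄ = 53.6375 + 1.182 × 4.3125 = 58.7349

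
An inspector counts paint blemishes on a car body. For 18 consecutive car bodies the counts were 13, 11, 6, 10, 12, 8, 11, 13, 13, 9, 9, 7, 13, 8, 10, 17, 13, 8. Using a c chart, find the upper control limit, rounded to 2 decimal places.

20.38

c̄ = (13 + 11 + 6 + 10 + 12 + 8 + 11 + 13 + 13 + 9 + 9 + 7 + 13 + 8 + 10 + 17 + 13 + 8) / 18 = 191 / 18 = 10.6111
UCL = c̄ + 3√c̄ = 10.6111 + 3 × √10.6111 = 10.6111 + 3 × 3.2575 = 20.3835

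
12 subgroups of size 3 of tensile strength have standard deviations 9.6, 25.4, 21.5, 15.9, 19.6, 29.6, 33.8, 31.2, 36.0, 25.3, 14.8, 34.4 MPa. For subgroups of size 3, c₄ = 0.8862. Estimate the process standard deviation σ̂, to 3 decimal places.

s̄ = (9.6 + 25.4 + 21.5 + 15.9 + 19.6 + 29.6 + 33.8 + 31.2 + 36.0 + 25.3 + 14.8 + 34.4) / 12 = 24.7583
σ̂ = s̄ / c₄ = 24.7583 / 0.8862 = 27.9376

27.938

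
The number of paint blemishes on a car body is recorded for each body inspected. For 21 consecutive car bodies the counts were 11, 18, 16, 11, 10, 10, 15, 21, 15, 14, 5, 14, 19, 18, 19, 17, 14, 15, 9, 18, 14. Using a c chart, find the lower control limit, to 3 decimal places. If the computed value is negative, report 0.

3.033

c̄ = (11 + 18 + 16 + 11 + 10 + 10 + 15 + 21 + 15 + 14 + 5 + 14 + 19 + 18 + 19 + 17 + 14 + 15 + 9 + 18 + 14) / 21 = 303 / 21 = 14.4286
LCL = c̄ − 3√c̄ = 14.4286 − 3 × 3.7985 = 3.0331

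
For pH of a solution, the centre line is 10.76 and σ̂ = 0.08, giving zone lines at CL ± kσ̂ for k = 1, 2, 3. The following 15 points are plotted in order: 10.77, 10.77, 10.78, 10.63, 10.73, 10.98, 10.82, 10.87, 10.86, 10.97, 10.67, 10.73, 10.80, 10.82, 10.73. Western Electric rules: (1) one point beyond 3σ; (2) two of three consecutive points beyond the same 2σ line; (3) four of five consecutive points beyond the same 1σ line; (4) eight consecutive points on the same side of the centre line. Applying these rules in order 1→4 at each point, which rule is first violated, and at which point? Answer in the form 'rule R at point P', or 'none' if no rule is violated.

Zone of each point (C = within 1σ̂, B = 1σ̂–2σ̂, A = 2σ̂–3σ̂, * = beyond 3σ̂; sign = side of CL): 1:+C, 2:+C, 3:+C, 4:-B, 5:-C, 6:+A, 7:+C, 8:+B, 9:+B, 10:+A, 11:-B, 12:-C, 13:+C, 14:+C, 15:-C
Rule 3 (four of five consecutive points beyond the same 1σ limit) is satisfied at point 10.

rule 3 at point 10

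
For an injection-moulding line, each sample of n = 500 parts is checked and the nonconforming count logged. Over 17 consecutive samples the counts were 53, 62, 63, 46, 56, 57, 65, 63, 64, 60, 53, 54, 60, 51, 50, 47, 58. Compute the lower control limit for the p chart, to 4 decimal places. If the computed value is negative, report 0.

p̄ = Σdᵢ / (k·n) = 962 / (17 × 500) = 0.11318
LCL = p̄ − 3·√(p̄(1−p̄)/n) = 0.11318 − 3 × 0.01417 = 0.07067

0.0707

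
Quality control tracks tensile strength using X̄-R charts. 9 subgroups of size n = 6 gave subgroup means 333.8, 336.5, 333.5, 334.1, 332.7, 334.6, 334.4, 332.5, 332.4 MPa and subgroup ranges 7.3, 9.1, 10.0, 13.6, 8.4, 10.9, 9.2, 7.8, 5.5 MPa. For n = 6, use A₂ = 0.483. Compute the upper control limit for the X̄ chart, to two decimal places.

338.22

X̄̄ = (333.8 + 336.5 + 333.5 + 334.1 + 332.7 + 334.6 + 334.4 + 332.5 + 332.4) / 9 = 3004.5000 / 9 = 333.8333
R̄ = (7.3 + 9.1 + 10.0 + 13.6 + 8.4 + 10.9 + 9.2 + 7.8 + 5.5) / 9 = 81.8000 / 9 = 9.0889
UCL = X̄̄ + A₂·R̄ = 333.8333 + 0.483 × 9.0889 = 338.2233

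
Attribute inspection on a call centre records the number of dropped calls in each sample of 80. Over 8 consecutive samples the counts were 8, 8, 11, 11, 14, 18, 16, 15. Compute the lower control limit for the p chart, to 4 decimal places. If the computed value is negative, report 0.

p̄ = Σdᵢ / (k·n) = 101 / (8 × 80) = 0.15781
LCL = p̄ − 3·√(p̄(1−p̄)/n) = 0.15781 − 3 × 0.04076 = 0.03553

0.0355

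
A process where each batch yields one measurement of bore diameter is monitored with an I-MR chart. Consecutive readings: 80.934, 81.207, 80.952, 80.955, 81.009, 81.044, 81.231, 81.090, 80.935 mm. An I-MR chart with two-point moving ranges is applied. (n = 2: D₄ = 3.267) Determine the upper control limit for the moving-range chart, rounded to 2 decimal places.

0.45

Moving ranges: 0.273, 0.255, 0.003, 0.054, 0.035, 0.187, 0.141, 0.155; M̄R̄ = 1.1030 / 8 = 0.1379
UCL_MR = D₄·M̄R̄ = 3.267 × 0.1379 = 0.4504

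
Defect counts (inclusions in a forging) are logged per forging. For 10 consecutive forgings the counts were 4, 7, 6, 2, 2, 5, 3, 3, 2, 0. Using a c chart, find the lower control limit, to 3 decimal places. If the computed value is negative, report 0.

0.000

c̄ = (4 + 7 + 6 + 2 + 2 + 5 + 3 + 3 + 2 + 0) / 10 = 34 / 10 = 3.4000
LCL = c̄ − 3√c̄ = 3.4000 − 3 × 1.8439 = -2.1317 → 0 (cannot be negative)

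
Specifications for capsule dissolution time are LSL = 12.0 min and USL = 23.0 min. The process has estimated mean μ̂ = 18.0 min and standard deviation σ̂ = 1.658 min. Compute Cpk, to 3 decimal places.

Cpu = (USL − μ̂) / (3σ̂) = (23.0 − 18.0) / (3 × 1.658) = 1.0052; Cpl = (μ̂ − LSL) / (3σ̂) = (18.0 − 12.0) / (3 × 1.658) = 1.2063; Cpk = min(Cpu, Cpl) = 1.0052

1.005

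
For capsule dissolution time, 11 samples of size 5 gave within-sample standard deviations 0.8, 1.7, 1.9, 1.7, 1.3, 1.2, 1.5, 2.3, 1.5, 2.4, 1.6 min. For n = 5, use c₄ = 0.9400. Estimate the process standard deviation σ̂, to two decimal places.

s̄ = (0.8 + 1.7 + 1.9 + 1.7 + 1.3 + 1.2 + 1.5 + 2.3 + 1.5 + 2.4 + 1.6) / 11 = 1.6273
σ̂ = s̄ / c₄ = 1.6273 / 0.9400 = 1.7311

1.73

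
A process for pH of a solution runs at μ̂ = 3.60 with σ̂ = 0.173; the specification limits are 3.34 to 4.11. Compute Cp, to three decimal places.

Cp = (USL − LSL) / (6σ̂) = (4.11 − 3.34) / (6 × 0.173) = 0.7700 / 1.0380 = 0.7418

0.742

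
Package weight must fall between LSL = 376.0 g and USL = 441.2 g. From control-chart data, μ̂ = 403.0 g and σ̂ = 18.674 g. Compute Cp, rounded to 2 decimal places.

Cp = (USL − LSL) / (6σ̂) = (441.2 − 376.0) / (6 × 18.674) = 65.2000 / 112.0440 = 0.5819

0.58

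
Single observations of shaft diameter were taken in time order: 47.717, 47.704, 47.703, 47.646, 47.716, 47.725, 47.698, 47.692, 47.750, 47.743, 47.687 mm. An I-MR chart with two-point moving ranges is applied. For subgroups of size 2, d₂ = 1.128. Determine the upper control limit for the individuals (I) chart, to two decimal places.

X̄ = (47.717 + 47.704 + 47.703 + 47.646 + 47.716 + 47.725 + 47.698 + 47.692 + 47.750 + 47.743 + 47.687) / 11 = 47.7074
Moving ranges: 0.013, 0.001, 0.057, 0.070, 0.009, 0.027, 0.006, 0.058, 0.007, 0.056; M̄R̄ = 0.3040 / 10 = 0.0304
UCL = X̄ + 3·M̄R̄/d₂ = 47.7074 + 3 × 0.0304 / 1.128 = 47.7882

47.79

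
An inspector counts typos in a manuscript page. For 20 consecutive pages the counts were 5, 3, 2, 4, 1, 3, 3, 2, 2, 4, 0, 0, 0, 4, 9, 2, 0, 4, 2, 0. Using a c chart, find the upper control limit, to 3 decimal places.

7.243

c̄ = (5 + 3 + 2 + 4 + 1 + 3 + 3 + 2 + 2 + 4 + 0 + 0 + 0 + 4 + 9 + 2 + 0 + 4 + 2 + 0) / 20 = 50 / 20 = 2.5000
UCL = c̄ + 3√c̄ = 2.5000 + 3 × √2.5000 = 2.5000 + 3 × 1.5811 = 7.2434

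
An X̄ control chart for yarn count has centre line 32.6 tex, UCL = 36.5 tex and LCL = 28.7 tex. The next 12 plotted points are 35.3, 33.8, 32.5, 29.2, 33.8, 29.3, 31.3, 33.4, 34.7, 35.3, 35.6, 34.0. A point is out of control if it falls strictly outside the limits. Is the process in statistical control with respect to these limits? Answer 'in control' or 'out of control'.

All 12 points lie within [28.7, 36.5].

in control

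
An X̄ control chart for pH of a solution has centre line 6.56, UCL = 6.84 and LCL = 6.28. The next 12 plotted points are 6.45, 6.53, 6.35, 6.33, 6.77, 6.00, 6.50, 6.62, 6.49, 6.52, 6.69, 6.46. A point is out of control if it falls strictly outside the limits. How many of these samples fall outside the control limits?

Compare each point to [6.28, 6.84]: sample 6 = 6.00 < LCL.

1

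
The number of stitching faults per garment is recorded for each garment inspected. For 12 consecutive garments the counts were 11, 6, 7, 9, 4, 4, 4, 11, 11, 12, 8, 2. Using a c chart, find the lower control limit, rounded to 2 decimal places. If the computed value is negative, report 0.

c̄ = (11 + 6 + 7 + 9 + 4 + 4 + 4 + 11 + 11 + 12 + 8 + 2) / 12 = 89 / 12 = 7.4167
LCL = c̄ − 3√c̄ = 7.4167 − 3 × 2.7234 = -0.7534 → 0 (cannot be negative)

0.00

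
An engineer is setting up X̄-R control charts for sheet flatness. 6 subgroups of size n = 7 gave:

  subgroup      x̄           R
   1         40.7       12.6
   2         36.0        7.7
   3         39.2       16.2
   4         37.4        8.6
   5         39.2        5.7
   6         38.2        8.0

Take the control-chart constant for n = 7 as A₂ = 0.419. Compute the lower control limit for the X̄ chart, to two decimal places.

34.34

X̄̄ = (40.7 + 36.0 + 39.2 + 37.4 + 39.2 + 38.2) / 6 = 230.7000 / 6 = 38.4500
R̄ = (12.6 + 7.7 + 16.2 + 8.6 + 5.7 + 8.0) / 6 = 58.8000 / 6 = 9.8000
LCL = X̄̄ − A₂·R̄ = 38.4500 − 0.419 × 9.8000 = 34.3438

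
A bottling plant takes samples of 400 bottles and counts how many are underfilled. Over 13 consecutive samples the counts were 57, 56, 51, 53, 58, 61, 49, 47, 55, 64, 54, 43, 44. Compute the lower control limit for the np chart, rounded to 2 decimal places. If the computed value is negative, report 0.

32.85

p̄ = Σdᵢ / (k·n) = 692 / (13 × 400) = 0.13308
LCL = np̄ − 3·√(np̄(1−p̄)) = 53.2308 − 3 × 6.7932 = 32.8513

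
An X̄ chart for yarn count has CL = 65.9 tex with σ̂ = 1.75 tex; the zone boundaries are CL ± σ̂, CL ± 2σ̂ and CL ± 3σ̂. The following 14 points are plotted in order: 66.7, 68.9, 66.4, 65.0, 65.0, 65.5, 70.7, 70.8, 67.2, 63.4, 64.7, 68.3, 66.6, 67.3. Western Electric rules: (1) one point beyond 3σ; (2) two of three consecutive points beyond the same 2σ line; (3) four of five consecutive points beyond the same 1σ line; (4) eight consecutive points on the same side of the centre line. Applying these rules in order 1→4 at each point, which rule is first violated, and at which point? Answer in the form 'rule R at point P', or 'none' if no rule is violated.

Zone of each point (C = within 1σ̂, B = 1σ̂–2σ̂, A = 2σ̂–3σ̂, * = beyond 3σ̂; sign = side of CL): 1:+C, 2:+B, 3:+C, 4:-C, 5:-C, 6:-C, 7:+A, 8:+A, 9:+C, 10:-B, 11:-C, 12:+B, 13:+C, 14:+C
Rule 2 (two of three consecutive points beyond the same 2σ limit) is satisfied at point 8.

rule 2 at point 8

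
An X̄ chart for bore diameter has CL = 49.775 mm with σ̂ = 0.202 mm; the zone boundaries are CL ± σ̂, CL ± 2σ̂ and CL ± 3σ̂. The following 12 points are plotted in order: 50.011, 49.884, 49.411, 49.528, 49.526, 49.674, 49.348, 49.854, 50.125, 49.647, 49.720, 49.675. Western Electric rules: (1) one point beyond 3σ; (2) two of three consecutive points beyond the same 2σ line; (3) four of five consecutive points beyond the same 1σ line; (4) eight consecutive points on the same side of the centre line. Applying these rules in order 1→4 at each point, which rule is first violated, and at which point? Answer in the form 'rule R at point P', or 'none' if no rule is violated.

rule 3 at point 7

Zone of each point (C = within 1σ̂, B = 1σ̂–2σ̂, A = 2σ̂–3σ̂, * = beyond 3σ̂; sign = side of CL): 1:+B, 2:+C, 3:-B, 4:-B, 5:-B, 6:-C, 7:-A, 8:+C, 9:+B, 10:-C, 11:-C, 12:-C
Rule 3 (four of five consecutive points beyond the same 1σ limit) is satisfied at point 7.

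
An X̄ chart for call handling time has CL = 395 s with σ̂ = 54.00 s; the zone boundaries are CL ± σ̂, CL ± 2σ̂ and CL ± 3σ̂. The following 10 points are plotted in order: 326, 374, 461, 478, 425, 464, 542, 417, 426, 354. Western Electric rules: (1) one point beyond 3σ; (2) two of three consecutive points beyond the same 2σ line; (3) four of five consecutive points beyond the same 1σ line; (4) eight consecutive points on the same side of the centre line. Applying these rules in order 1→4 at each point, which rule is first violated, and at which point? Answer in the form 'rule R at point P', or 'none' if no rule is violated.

Zone of each point (C = within 1σ̂, B = 1σ̂–2σ̂, A = 2σ̂–3σ̂, * = beyond 3σ̂; sign = side of CL): 1:-B, 2:-C, 3:+B, 4:+B, 5:+C, 6:+B, 7:+A, 8:+C, 9:+C, 10:-C
Rule 3 (four of five consecutive points beyond the same 1σ limit) is satisfied at point 7.

rule 3 at point 7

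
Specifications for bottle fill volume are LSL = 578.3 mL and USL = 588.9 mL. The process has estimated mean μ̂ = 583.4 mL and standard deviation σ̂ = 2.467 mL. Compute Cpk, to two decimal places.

Cpu = (USL − μ̂) / (3σ̂) = (588.9 − 583.4) / (3 × 2.467) = 0.7431; Cpl = (μ̂ − LSL) / (3σ̂) = (583.4 − 578.3) / (3 × 2.467) = 0.6891; Cpk = min(Cpu, Cpl) = 0.6891

0.69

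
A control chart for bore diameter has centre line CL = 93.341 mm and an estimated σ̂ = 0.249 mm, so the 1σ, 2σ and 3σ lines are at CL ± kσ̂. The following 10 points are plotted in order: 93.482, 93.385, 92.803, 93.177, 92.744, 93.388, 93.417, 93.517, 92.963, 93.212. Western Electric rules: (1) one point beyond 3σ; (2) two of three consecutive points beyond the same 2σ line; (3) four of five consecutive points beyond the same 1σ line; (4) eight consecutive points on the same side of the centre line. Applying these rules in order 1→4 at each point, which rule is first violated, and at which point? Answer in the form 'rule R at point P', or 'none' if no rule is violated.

Zone of each point (C = within 1σ̂, B = 1σ̂–2σ̂, A = 2σ̂–3σ̂, * = beyond 3σ̂; sign = side of CL): 1:+C, 2:+C, 3:-A, 4:-C, 5:-A, 6:+C, 7:+C, 8:+C, 9:-B, 10:-C
Rule 2 (two of three consecutive points beyond the same 2σ limit) is satisfied at point 5.

rule 2 at point 5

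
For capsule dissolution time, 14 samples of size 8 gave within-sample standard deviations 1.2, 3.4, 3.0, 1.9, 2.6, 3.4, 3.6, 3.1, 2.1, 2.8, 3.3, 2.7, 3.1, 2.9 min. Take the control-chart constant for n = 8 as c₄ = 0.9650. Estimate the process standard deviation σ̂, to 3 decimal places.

s̄ = (1.2 + 3.4 + 3.0 + 1.9 + 2.6 + 3.4 + 3.6 + 3.1 + 2.1 + 2.8 + 3.3 + 2.7 + 3.1 + 2.9) / 14 = 2.7929
σ̂ = s̄ / c₄ = 2.7929 / 0.9650 = 2.8942

2.894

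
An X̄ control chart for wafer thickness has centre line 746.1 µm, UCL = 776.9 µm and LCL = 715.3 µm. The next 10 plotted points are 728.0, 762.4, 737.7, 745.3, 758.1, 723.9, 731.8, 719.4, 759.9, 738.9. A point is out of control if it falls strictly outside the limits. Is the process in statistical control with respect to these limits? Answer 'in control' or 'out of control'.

All 10 points lie within [715.3, 776.9].

in control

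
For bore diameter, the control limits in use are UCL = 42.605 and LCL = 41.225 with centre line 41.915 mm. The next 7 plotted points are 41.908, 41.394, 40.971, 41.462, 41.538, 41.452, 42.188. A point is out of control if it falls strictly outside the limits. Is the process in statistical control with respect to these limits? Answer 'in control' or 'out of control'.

Compare each point to [41.225, 42.605]: sample 3 = 40.971 < LCL.

out of control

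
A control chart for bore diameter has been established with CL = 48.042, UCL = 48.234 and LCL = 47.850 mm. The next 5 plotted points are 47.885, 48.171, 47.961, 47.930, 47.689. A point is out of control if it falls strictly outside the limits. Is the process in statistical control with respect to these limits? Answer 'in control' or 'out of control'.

out of control

Compare each point to [47.850, 48.234]: sample 5 = 47.689 < LCL.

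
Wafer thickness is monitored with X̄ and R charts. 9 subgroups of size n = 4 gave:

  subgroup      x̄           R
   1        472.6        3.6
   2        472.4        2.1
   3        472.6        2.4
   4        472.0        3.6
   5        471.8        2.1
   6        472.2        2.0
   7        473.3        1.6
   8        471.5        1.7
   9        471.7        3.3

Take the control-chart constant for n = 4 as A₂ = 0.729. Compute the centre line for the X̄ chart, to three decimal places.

X̄̄ = (472.6 + 472.4 + 472.6 + 472.0 + 471.8 + 472.2 + 473.3 + 471.5 + 471.7) / 9 = 4250.1000 / 9 = 472.2333
CL = X̄̄ = 472.2333

472.233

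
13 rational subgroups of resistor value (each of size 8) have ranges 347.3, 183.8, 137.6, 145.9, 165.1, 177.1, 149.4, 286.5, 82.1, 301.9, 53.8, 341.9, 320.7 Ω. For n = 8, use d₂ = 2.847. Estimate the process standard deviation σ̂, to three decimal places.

R̄ = (347.3 + 183.8 + 137.6 + 145.9 + 165.1 + 177.1 + 149.4 + 286.5 + 82.1 + 301.9 + 53.8 + 341.9 + 320.7) / 13 = 207.1615
σ̂ = R̄ / d₂ = 207.1615 / 2.847 = 72.7649

72.765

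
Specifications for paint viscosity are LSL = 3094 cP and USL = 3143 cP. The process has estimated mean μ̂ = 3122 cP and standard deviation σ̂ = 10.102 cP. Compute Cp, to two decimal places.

0.81

Cp = (USL − LSL) / (6σ̂) = (3143 − 3094) / (6 × 10.102) = 49.0000 / 60.6120 = 0.8084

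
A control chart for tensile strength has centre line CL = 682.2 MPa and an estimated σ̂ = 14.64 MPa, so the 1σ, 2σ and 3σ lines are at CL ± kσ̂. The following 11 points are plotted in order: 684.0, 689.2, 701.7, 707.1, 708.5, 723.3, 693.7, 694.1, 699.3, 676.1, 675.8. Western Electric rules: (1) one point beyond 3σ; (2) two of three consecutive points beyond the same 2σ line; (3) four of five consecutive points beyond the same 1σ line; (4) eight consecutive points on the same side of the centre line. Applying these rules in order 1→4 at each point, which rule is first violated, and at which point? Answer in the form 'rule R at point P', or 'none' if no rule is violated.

rule 3 at point 6

Zone of each point (C = within 1σ̂, B = 1σ̂–2σ̂, A = 2σ̂–3σ̂, * = beyond 3σ̂; sign = side of CL): 1:+C, 2:+C, 3:+B, 4:+B, 5:+B, 6:+A, 7:+C, 8:+C, 9:+B, 10:-C, 11:-C
Rule 3 (four of five consecutive points beyond the same 1σ limit) is satisfied at point 6.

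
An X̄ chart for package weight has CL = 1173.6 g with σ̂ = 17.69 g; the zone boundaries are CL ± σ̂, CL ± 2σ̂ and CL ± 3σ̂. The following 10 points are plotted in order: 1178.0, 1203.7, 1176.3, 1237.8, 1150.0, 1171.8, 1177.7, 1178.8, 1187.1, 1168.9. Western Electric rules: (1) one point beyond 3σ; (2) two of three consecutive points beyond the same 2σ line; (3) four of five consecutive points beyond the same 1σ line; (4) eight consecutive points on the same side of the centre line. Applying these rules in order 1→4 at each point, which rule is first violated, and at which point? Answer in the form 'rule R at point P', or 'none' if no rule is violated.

Zone of each point (C = within 1σ̂, B = 1σ̂–2σ̂, A = 2σ̂–3σ̂, * = beyond 3σ̂; sign = side of CL): 1:+C, 2:+B, 3:+C, 4:+*, 5:-B, 6:-C, 7:+C, 8:+C, 9:+C, 10:-C
Rule 1 (one point beyond the 3σ limits) is satisfied at point 4.

rule 1 at point 4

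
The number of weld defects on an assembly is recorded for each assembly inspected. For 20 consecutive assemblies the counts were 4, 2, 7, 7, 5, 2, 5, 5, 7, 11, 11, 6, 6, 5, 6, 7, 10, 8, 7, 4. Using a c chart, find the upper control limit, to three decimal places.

13.750

c̄ = (4 + 2 + 7 + 7 + 5 + 2 + 5 + 5 + 7 + 11 + 11 + 6 + 6 + 5 + 6 + 7 + 10 + 8 + 7 + 4) / 20 = 125 / 20 = 6.2500
UCL = c̄ + 3√c̄ = 6.2500 + 3 × √6.2500 = 6.2500 + 3 × 2.5000 = 13.7500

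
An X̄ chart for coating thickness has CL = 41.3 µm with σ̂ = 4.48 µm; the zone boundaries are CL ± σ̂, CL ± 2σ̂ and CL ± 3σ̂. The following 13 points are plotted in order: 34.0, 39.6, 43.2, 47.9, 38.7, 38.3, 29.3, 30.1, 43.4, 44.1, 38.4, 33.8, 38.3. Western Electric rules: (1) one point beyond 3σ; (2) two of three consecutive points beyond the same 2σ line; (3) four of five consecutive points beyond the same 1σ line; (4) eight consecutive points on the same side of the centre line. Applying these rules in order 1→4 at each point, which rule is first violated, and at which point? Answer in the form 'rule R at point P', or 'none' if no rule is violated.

rule 2 at point 8

Zone of each point (C = within 1σ̂, B = 1σ̂–2σ̂, A = 2σ̂–3σ̂, * = beyond 3σ̂; sign = side of CL): 1:-B, 2:-C, 3:+C, 4:+B, 5:-C, 6:-C, 7:-A, 8:-A, 9:+C, 10:+C, 11:-C, 12:-B, 13:-C
Rule 2 (two of three consecutive points beyond the same 2σ limit) is satisfied at point 8.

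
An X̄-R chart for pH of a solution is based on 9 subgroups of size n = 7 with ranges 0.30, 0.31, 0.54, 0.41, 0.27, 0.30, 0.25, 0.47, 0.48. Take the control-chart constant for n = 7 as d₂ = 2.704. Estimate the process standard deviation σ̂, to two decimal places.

R̄ = (0.30 + 0.31 + 0.54 + 0.41 + 0.27 + 0.30 + 0.25 + 0.47 + 0.48) / 9 = 0.3700
σ̂ = R̄ / d₂ = 0.3700 / 2.704 = 0.1368

0.14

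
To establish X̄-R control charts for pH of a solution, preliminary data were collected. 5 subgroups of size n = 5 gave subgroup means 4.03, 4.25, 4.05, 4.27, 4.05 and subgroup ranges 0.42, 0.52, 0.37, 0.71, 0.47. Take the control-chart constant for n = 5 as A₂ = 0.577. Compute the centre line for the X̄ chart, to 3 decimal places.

X̄̄ = (4.03 + 4.25 + 4.05 + 4.27 + 4.05) / 5 = 20.6500 / 5 = 4.1300
CL = X̄̄ = 4.1300

4.130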